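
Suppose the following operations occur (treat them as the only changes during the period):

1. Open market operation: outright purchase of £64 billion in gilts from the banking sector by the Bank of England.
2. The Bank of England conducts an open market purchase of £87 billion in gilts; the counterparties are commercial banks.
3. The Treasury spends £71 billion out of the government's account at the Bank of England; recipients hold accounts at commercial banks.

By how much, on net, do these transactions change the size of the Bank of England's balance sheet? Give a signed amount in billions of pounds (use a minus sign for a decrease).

+£151 billion

OMO purchase (from banks) £64 billion: a Bank of England asset is acquired → +£64B.
OMO purchase (from banks) £87 billion: a Bank of England asset is acquired → +£87B.
Government spending £71 billion: only the composition of liabilities changes → 0.
Net: 64 + 87 + 0 = +£151 billion.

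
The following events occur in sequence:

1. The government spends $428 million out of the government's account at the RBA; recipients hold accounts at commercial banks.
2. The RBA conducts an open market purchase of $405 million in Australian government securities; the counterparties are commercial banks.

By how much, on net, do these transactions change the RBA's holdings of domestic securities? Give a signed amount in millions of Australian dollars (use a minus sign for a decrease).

Government spending $428 million: the RBA's securities portfolio is untouched → 0.
OMO purchase (from banks) $405 million: securities added to the RBA's portfolio → +$405M.
Net: 0 + 405 = +$405 million.

+$405 million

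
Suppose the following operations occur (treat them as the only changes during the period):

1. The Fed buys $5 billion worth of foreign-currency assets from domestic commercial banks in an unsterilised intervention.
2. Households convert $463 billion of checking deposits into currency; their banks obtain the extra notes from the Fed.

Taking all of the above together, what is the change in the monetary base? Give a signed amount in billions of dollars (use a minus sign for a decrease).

+$5 billion

FX purchase $5 billion: Fed balance sheet expands → +$5B.
Currency withdrawal $463 billion: just a shift between currency and reserves — both are base money → 0.
Net: 5 + 0 = +$5 billion.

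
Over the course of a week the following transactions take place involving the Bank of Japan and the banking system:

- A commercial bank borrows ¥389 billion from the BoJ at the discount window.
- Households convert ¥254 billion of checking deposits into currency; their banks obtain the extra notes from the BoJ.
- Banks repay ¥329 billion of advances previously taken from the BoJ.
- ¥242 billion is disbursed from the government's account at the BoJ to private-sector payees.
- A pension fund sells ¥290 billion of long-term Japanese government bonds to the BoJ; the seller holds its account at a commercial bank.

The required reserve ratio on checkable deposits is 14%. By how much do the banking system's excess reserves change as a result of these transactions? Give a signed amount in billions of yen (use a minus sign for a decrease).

+¥299.08 billion

Discount-window loan ¥389 billion: reserves +¥389B, deposits 0.
Currency withdrawal ¥254 billion: reserves −¥254B, deposits −¥254B.
Discount-window repayment ¥329 billion: reserves −¥329B, deposits 0.
Government spending ¥242 billion: reserves +¥242B, deposits +¥242B.
Asset purchase (from non-banks) ¥290 billion: reserves +¥290B, deposits +¥290B.
Totals: Δreserves = +¥338B, Δdeposits = +¥278B.
Δrequired reserves = 14% × +¥278B = +¥38.92B.
Δexcess reserves = Δreserves − Δrequired = +¥338B − (+¥38.92B) = +¥299.08 billion.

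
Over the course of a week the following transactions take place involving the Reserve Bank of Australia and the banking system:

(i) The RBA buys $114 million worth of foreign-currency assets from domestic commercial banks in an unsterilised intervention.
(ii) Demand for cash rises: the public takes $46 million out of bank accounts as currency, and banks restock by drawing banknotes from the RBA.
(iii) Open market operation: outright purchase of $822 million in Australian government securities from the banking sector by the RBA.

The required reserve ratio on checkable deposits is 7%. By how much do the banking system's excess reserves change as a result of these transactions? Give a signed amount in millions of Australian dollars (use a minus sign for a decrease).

FX purchase $114 million: reserves +$114M, deposits 0.
Currency withdrawal $46 million: reserves −$46M, deposits −$46M.
OMO purchase (from banks) $822 million: reserves +$822M, deposits 0.
Totals: Δreserves = +$890M, Δdeposits = −$46M.
Δrequired reserves = 7% × −$46M = −$3.22M.
Δexcess reserves = Δreserves − Δrequired = +$890M − (−$3.22M) = +$893.22 million.

+$893.22 million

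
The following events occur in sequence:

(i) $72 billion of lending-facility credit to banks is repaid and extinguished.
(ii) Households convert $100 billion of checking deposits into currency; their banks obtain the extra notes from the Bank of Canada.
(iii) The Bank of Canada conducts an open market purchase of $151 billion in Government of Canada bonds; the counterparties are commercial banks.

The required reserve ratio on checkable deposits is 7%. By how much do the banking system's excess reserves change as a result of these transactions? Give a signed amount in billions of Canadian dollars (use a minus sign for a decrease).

Discount-window repayment $72 billion: reserves −$72B, deposits 0.
Currency withdrawal $100 billion: reserves −$100B, deposits −$100B.
OMO purchase (from banks) $151 billion: reserves +$151B, deposits 0.
Totals: Δreserves = −$21B, Δdeposits = −$100B.
Δrequired reserves = 7% × −$100B = −$7B.
Δexcess reserves = Δreserves − Δrequired = −$21B − (−$7B) = -$14 billion.

-$14 billion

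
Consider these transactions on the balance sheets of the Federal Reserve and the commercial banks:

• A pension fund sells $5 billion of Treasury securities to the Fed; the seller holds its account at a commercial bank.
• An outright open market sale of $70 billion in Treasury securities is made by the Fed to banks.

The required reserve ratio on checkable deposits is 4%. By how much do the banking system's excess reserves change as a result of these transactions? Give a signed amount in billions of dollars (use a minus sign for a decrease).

-$65.2 billion

Asset purchase (from non-banks) $5 billion: reserves +$5B, deposits +$5B.
OMO sale (to banks) $70 billion: reserves −$70B, deposits 0.
Totals: Δreserves = −$65B, Δdeposits = +$5B.
Δrequired reserves = 4% × +$5B = +$0.2B.
Δexcess reserves = Δreserves − Δrequired = −$65B − (+$0.2B) = -$65.2 billion.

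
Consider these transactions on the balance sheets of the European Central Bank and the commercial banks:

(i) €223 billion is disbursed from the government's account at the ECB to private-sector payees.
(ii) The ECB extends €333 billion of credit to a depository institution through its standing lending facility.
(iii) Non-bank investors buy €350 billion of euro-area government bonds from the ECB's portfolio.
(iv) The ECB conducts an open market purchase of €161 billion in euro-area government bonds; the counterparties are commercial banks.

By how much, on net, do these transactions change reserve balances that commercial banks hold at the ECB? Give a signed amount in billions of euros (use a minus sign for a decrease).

+€367 billion

ECB balance sheet:
  Assets:      Securities −€189B, Loans to banks +€333B
  Liabilities: Bank reserves +€367B, Government deposits −€223B
So the change in reserve balances that commercial banks hold at the ECB is +€367 billion.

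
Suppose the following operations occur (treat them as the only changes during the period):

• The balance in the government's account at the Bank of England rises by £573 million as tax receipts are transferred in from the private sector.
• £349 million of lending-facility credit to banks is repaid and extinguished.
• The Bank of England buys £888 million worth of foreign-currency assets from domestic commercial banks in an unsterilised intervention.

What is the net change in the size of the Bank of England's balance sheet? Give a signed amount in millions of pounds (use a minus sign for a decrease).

+£539 million

Bank of England balance sheet:
  Assets:      Loans to banks −£349M, Foreign assets +£888M
  Liabilities: Bank reserves −£34M, Government deposits +£573M
Change in total Bank of England assets = +£539 million.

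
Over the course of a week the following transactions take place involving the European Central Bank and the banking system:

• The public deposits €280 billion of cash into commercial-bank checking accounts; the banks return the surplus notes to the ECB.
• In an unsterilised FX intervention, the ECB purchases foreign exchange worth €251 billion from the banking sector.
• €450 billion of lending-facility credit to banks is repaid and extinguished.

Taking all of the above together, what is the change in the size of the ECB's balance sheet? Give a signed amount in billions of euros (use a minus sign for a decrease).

-€199 billion

Currency deposit €280 billion: only the composition of liabilities changes → 0.
FX purchase €251 billion: an ECB asset is acquired → +€251B.
Discount-window repayment €450 billion: an ECB asset is shed → −€450B.
Net: 0 + 251 − 450 = -€199 billion.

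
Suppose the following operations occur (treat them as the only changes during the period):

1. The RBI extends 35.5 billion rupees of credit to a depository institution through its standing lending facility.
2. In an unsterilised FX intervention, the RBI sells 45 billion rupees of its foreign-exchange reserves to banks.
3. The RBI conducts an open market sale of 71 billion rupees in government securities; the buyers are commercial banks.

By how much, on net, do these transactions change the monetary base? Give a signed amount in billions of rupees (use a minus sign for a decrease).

-80.5 billion

Discount-window loan 35.5 billion rupees: RBI balance sheet expands → +35.5B.
FX sale 45 billion rupees: RBI balance sheet contracts → −45B.
OMO sale (to banks) 71 billion rupees: RBI balance sheet contracts → −71B.
Net: 35.5 − 45 − 71 = -80.5 billion.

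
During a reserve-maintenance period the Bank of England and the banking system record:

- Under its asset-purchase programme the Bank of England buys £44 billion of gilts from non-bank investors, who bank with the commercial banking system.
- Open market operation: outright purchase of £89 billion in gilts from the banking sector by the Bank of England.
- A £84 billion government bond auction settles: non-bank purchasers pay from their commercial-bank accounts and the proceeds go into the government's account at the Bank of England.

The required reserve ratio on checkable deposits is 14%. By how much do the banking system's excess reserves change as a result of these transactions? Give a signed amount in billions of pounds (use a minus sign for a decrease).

+£54.6 billion

Asset purchase (from non-banks) £44 billion: reserves +£44B, deposits +£44B.
OMO purchase (from banks) £89 billion: reserves +£89B, deposits 0.
Government account inflow £84 billion: reserves −£84B, deposits −£84B.
Totals: Δreserves = +£49B, Δdeposits = −£40B.
Δrequired reserves = 14% × −£40B = −£5.6B.
Δexcess reserves = Δreserves − Δrequired = +£49B − (−£5.6B) = +£54.6 billion.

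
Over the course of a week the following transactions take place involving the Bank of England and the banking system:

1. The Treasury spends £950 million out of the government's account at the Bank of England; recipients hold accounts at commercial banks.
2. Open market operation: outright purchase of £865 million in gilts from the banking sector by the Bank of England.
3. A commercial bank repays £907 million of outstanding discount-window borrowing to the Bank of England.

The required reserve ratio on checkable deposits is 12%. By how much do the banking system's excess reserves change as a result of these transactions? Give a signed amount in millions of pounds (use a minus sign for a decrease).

Government spending £950 million: reserves +£950M, deposits +£950M.
OMO purchase (from banks) £865 million: reserves +£865M, deposits 0.
Discount-window repayment £907 million: reserves −£907M, deposits 0.
Totals: Δreserves = +£908M, Δdeposits = +£950M.
Δrequired reserves = 12% × +£950M = +£114M.
Δexcess reserves = Δreserves − Δrequired = +£908M − (+£114M) = +£794 million.

+£794 million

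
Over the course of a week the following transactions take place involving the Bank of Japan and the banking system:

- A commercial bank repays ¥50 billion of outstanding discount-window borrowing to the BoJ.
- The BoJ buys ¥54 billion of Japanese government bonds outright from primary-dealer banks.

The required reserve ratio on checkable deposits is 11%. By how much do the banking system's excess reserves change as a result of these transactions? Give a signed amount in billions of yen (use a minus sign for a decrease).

+¥4 billion

Discount-window repayment ¥50 billion: reserves −¥50B, deposits 0.
OMO purchase (from banks) ¥54 billion: reserves +¥54B, deposits 0.
Totals: Δreserves = +¥4B, Δdeposits = 0.
Δrequired reserves = 11% × 0 = 0.
Δexcess reserves = Δreserves − Δrequired = +¥4B − (0) = +¥4 billion.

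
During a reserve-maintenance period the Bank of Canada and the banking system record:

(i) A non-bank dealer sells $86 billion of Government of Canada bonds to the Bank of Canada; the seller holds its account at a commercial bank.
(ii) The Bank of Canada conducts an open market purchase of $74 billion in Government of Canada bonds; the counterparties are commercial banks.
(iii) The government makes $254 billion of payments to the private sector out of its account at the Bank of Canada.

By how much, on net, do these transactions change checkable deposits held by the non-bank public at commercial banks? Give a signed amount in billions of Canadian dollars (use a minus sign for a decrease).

+$340 billion

Bank of Canada balance sheet:
  Assets:      Securities +$160B
  Liabilities: Bank reserves +$414B, Government deposits −$254B
Commercial banking system:
  Assets:      Reserves at CB +$414B, Securities −$74B
  Liabilities: Checkable deposits +$340B
So the change in checkable deposits held by the non-bank public at commercial banks is +$340 billion.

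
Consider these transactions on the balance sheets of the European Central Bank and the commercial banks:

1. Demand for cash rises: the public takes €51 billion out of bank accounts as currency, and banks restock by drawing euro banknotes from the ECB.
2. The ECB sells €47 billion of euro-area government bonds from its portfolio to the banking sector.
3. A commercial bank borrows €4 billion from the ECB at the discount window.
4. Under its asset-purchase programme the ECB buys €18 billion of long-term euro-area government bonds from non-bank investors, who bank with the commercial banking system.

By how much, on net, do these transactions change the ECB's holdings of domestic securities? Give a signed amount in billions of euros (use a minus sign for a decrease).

-€29 billion

Currency withdrawal €51 billion: the ECB's securities portfolio is untouched → 0.
OMO sale (to banks) €47 billion: securities removed from the ECB's portfolio → −€47B.
Discount-window loan €4 billion: the ECB's securities portfolio is untouched → 0.
Asset purchase (from non-banks) €18 billion: securities added to the ECB's portfolio → +€18B.
Net: 0 − 47 + 0 + 18 = -€29 billion.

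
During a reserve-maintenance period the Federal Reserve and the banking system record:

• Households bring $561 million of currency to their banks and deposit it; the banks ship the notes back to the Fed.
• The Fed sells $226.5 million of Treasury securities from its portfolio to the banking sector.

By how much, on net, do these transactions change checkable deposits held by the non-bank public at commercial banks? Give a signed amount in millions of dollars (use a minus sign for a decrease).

+$561 million

Currency deposit $561 million: non-bank counterparties' bank balances rise → +$561M.
OMO sale (to banks) $226.5 million: the counterparty is a bank, so public deposits are unchanged → 0.
Net: 561 + 0 = +$561 million.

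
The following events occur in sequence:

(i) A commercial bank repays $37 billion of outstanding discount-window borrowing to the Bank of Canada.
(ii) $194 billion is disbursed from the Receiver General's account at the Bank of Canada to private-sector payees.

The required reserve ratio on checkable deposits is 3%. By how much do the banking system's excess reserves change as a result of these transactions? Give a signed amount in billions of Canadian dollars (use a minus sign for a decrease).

Discount-window repayment $37 billion: reserves −$37B, deposits 0.
Government spending $194 billion: reserves +$194B, deposits +$194B.
Totals: Δreserves = +$157B, Δdeposits = +$194B.
Δrequired reserves = 3% × +$194B = +$5.82B.
Δexcess reserves = Δreserves − Δrequired = +$157B − (+$5.82B) = +$151.18 billion.

+$151.18 billion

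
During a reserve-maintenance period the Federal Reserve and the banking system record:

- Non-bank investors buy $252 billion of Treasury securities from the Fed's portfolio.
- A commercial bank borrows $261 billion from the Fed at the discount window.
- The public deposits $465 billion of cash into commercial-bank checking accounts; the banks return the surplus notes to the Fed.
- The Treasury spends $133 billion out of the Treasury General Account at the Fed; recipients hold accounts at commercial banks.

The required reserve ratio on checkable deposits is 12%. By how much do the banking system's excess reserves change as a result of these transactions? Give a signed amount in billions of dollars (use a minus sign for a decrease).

Asset sale (to non-banks) $252 billion: reserves −$252B, deposits −$252B.
Discount-window loan $261 billion: reserves +$261B, deposits 0.
Currency deposit $465 billion: reserves +$465B, deposits +$465B.
Government spending $133 billion: reserves +$133B, deposits +$133B.
Totals: Δreserves = +$607B, Δdeposits = +$346B.
Δrequired reserves = 12% × +$346B = +$41.52B.
Δexcess reserves = Δreserves − Δrequired = +$607B − (+$41.52B) = +$565.48 billion.

+$565.48 billion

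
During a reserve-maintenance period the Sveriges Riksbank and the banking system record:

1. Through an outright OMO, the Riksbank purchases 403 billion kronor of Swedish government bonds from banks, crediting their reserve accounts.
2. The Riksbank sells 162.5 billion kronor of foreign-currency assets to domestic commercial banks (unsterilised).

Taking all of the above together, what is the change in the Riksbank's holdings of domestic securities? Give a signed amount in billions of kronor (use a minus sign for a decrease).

+403 billion

Riksbank balance sheet:
  Assets:      Securities +403B, Foreign assets −162.5B
  Liabilities: Bank reserves +240.5B
Commercial banking system:
  Assets:      Reserves at CB +240.5B, Securities −403B, Foreign assets +162.5B
  Liabilities: no change
So the change in the Riksbank's holdings of domestic securities is +403 billion.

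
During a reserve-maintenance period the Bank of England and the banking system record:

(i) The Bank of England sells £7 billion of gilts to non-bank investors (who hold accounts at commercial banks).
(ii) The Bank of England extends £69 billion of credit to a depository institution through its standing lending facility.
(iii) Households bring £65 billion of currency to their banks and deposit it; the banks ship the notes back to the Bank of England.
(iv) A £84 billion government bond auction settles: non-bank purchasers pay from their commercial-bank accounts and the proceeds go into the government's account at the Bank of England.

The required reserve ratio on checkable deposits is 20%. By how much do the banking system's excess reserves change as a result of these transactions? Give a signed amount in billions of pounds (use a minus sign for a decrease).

+£48.2 billion

Asset sale (to non-banks) £7 billion: reserves −£7B, deposits −£7B.
Discount-window loan £69 billion: reserves +£69B, deposits 0.
Currency deposit £65 billion: reserves +£65B, deposits +£65B.
Government account inflow £84 billion: reserves −£84B, deposits −£84B.
Totals: Δreserves = +£43B, Δdeposits = −£26B.
Δrequired reserves = 20% × −£26B = −£5.2B.
Δexcess reserves = Δreserves − Δrequired = +£43B − (−£5.2B) = +£48.2 billion.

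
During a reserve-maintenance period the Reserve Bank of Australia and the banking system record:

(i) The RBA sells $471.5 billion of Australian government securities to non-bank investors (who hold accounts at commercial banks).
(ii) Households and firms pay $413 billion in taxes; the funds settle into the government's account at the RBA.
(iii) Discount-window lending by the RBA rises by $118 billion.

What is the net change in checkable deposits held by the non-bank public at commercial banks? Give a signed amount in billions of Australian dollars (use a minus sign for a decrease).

-$884.5 billion

Asset sale (to non-banks) $471.5 billion: non-bank counterparties' bank balances fall → −$471.5B.
Government account inflow $413 billion: non-bank counterparties' bank balances fall → −$413B.
Discount-window loan $118 billion: the counterparty is a bank, so public deposits are unchanged → 0.
Net: −471.5 − 413 + 0 = -$884.5 billion.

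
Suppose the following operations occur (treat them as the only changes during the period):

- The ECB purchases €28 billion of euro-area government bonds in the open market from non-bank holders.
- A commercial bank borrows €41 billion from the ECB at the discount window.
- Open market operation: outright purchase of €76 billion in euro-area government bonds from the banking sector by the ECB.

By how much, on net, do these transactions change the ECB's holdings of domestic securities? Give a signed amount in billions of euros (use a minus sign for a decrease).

+€104 billion

Asset purchase (from non-banks) €28 billion: securities added to the ECB's portfolio → +€28B.
Discount-window loan €41 billion: the ECB's securities portfolio is untouched → 0.
OMO purchase (from banks) €76 billion: securities added to the ECB's portfolio → +€76B.
Net: 28 + 0 + 76 = +€104 billion.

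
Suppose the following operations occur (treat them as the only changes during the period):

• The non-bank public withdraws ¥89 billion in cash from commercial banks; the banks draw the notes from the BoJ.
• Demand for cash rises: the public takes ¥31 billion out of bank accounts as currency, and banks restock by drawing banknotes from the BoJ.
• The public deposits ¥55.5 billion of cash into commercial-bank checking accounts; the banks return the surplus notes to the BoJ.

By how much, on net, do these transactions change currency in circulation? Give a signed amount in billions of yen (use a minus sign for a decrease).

Currency withdrawal ¥89 billion: notes leave the central bank → +¥89B.
Currency withdrawal ¥31 billion: notes leave the central bank → +¥31B.
Currency deposit ¥55.5 billion: notes return to the central bank → −¥55.5B.
Net: 89 + 31 − 55.5 = +¥64.5 billion.

+¥64.5 billion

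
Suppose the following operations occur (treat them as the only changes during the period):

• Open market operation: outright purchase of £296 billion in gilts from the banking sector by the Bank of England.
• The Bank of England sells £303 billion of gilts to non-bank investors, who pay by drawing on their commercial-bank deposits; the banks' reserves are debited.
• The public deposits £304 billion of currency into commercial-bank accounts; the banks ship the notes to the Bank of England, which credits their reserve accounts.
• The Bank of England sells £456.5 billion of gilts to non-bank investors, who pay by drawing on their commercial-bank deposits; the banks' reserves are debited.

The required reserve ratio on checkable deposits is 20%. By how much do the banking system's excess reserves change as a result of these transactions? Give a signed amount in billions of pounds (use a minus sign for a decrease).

OMO purchase (from banks) £296 billion: reserves +£296B, deposits 0.
Asset sale (to non-banks) £303 billion: reserves −£303B, deposits −£303B.
Currency deposit £304 billion: reserves +£304B, deposits +£304B.
Asset sale (to non-banks) £456.5 billion: reserves −£456.5B, deposits −£456.5B.
Totals: Δreserves = −£159.5B, Δdeposits = −£455.5B.
Δrequired reserves = 20% × −£455.5B = −£91.1B.
Δexcess reserves = Δreserves − Δrequired = −£159.5B − (−£91.1B) = -£68.4 billion.

-£68.4 billion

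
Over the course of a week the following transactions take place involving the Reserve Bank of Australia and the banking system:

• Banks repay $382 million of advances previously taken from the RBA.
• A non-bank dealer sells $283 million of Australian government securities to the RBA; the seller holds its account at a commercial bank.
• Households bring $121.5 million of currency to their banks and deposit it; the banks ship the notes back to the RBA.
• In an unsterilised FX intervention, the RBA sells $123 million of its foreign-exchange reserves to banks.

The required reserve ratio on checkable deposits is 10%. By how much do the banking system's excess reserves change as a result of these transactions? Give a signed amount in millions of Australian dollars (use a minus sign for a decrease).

-$140.95 million

Discount-window repayment $382 million: reserves −$382M, deposits 0.
Asset purchase (from non-banks) $283 million: reserves +$283M, deposits +$283M.
Currency deposit $121.5 million: reserves +$121.5M, deposits +$121.5M.
FX sale $123 million: reserves −$123M, deposits 0.
Totals: Δreserves = −$100.5M, Δdeposits = +$404.5M.
Δrequired reserves = 10% × +$404.5M = +$40.45M.
Δexcess reserves = Δreserves − Δrequired = −$100.5M − (+$40.45M) = -$140.95 million.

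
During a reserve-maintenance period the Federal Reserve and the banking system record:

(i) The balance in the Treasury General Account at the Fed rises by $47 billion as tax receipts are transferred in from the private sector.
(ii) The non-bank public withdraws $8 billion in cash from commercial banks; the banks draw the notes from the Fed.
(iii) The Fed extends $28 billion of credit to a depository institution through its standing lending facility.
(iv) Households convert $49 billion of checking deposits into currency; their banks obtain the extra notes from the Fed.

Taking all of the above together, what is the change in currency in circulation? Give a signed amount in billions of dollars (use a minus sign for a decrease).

Government account inflow $47 billion: no currency enters or leaves circulation → 0.
Currency withdrawal $8 billion: notes leave the central bank → +$8B.
Discount-window loan $28 billion: no currency enters or leaves circulation → 0.
Currency withdrawal $49 billion: notes leave the central bank → +$49B.
Net: 0 + 8 + 0 + 49 = +$57 billion.

+$57 billion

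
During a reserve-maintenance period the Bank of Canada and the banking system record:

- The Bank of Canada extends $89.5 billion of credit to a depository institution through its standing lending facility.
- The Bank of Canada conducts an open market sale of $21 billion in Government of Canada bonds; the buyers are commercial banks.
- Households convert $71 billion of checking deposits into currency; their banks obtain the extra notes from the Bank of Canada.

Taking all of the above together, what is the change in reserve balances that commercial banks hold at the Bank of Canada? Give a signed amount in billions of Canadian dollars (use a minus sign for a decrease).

-$2.5 billion

Bank of Canada balance sheet:
  Assets:      Securities −$21B, Loans to banks +$89.5B
  Liabilities: Bank reserves −$2.5B, Currency in circulation +$71B
So the change in reserve balances that commercial banks hold at the Bank of Canada is -$2.5 billion.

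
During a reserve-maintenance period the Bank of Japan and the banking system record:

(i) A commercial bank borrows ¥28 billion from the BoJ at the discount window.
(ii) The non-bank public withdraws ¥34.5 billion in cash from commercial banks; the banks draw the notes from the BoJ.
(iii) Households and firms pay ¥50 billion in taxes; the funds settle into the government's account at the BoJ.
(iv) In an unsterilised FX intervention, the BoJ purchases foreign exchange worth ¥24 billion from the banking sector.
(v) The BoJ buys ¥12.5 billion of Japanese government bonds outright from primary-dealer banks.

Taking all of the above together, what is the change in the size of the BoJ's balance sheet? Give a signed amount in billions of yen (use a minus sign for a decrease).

+¥64.5 billion

Discount-window loan ¥28 billion: a BoJ asset is acquired → +¥28B.
Currency withdrawal ¥34.5 billion: only the composition of liabilities changes → 0.
Government account inflow ¥50 billion: only the composition of liabilities changes → 0.
FX purchase ¥24 billion: a BoJ asset is acquired → +¥24B.
OMO purchase (from banks) ¥12.5 billion: a BoJ asset is acquired → +¥12.5B.
Net: 28 + 0 + 0 + 24 + 12.5 = +¥64.5 billion.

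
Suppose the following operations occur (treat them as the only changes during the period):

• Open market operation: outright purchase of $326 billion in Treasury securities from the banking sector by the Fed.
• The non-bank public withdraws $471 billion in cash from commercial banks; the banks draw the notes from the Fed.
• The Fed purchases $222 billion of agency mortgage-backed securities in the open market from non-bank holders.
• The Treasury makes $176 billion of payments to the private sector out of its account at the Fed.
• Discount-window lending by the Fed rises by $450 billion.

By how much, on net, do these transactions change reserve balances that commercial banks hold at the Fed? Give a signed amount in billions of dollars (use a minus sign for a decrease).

Fed balance sheet:
  Assets:      Securities +$548B, Loans to banks +$450B
  Liabilities: Bank reserves +$703B, Currency in circulation +$471B, Government deposits −$176B
So the change in reserve balances that commercial banks hold at the Fed is +$703 billion.

+$703 billion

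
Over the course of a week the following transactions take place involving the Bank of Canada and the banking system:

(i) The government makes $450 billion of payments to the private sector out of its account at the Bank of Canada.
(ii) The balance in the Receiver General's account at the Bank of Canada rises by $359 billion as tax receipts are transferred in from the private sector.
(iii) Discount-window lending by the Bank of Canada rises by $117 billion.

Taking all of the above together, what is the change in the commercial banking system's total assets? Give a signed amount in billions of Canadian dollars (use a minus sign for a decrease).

Bank of Canada balance sheet:
  Assets:      Loans to banks +$117B
  Liabilities: Bank reserves +$208B, Government deposits −$91B
Commercial banking system:
  Assets:      Reserves at CB +$208B
  Liabilities: Checkable deposits +$91B, Borrowings from CB +$117B
Change in total bank assets = +$208 billion.

+$208 billion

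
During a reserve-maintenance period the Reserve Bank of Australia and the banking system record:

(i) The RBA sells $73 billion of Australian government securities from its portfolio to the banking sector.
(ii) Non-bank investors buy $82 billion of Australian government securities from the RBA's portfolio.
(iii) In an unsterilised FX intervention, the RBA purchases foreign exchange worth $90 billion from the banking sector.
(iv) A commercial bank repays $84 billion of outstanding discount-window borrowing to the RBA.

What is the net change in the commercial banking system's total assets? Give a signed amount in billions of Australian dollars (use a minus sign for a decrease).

OMO sale (to banks) $73 billion: just an asset swap on bank balance sheets → 0.
Asset sale (to non-banks) $82 billion: bank balance sheets shrink → −$82B.
FX purchase $90 billion: just an asset swap on bank balance sheets → 0.
Discount-window repayment $84 billion: bank balance sheets shrink → −$84B.
Net: 0 − 82 + 0 − 84 = -$166 billion.

-$166 billion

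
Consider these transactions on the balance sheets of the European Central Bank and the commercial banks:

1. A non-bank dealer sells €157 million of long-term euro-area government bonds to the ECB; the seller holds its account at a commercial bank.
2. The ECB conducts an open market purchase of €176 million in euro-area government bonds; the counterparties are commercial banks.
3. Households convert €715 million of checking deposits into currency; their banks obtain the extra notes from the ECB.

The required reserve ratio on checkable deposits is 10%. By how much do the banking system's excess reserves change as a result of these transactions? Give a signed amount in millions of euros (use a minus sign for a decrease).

Asset purchase (from non-banks) €157 million: reserves +€157M, deposits +€157M.
OMO purchase (from banks) €176 million: reserves +€176M, deposits 0.
Currency withdrawal €715 million: reserves −€715M, deposits −€715M.
Totals: Δreserves = −€382M, Δdeposits = −€558M.
Δrequired reserves = 10% × −€558M = −€55.8M.
Δexcess reserves = Δreserves − Δrequired = −€382M − (−€55.8M) = -€326.2 million.

-€326.2 million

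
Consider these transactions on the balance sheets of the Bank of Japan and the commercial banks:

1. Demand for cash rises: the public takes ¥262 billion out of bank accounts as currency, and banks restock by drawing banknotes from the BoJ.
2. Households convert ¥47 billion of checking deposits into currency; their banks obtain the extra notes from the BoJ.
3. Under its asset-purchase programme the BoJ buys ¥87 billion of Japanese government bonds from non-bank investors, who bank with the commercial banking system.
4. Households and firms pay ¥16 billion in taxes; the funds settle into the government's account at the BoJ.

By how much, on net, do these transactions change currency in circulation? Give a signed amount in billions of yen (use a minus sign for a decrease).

Currency withdrawal ¥262 billion: notes leave the central bank → +¥262B.
Currency withdrawal ¥47 billion: notes leave the central bank → +¥47B.
Asset purchase (from non-banks) ¥87 billion: no currency enters or leaves circulation → 0.
Government account inflow ¥16 billion: no currency enters or leaves circulation → 0.
Net: 262 + 47 + 0 + 0 = +¥309 billion.

+¥309 billion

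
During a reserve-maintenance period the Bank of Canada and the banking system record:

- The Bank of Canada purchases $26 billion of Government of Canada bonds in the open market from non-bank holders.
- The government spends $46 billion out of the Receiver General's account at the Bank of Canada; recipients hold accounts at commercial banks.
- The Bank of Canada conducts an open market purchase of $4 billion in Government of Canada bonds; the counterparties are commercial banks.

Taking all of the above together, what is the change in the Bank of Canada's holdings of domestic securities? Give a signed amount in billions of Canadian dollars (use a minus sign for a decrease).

Bank of Canada balance sheet:
  Assets:      Securities +$30B
  Liabilities: Bank reserves +$76B, Government deposits −$46B
Commercial banking system:
  Assets:      Reserves at CB +$76B, Securities −$4B
  Liabilities: Checkable deposits +$72B
So the change in the Bank of Canada's holdings of domestic securities is +$30 billion.

+$30 billion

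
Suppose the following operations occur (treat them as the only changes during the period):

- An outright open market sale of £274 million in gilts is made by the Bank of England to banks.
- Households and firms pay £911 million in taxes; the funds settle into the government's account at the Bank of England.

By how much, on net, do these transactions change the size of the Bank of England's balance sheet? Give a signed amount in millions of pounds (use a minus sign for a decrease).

-£274 million

OMO sale (to banks) £274 million: a Bank of England asset is shed → −£274M.
Government account inflow £911 million: only the composition of liabilities changes → 0.
Net: −274 + 0 = -£274 million.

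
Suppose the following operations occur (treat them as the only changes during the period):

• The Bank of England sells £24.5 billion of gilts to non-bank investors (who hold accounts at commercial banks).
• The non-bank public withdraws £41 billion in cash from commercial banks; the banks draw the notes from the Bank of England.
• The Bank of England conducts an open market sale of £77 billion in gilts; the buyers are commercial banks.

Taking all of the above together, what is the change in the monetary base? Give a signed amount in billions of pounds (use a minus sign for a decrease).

Asset sale (to non-banks) £24.5 billion: Bank of England balance sheet contracts → −£24.5B.
Currency withdrawal £41 billion: just a shift between currency and reserves — both are base money → 0.
OMO sale (to banks) £77 billion: Bank of England balance sheet contracts → −£77B.
Net: −24.5 + 0 − 77 = -£101.5 billion.

-£101.5 billion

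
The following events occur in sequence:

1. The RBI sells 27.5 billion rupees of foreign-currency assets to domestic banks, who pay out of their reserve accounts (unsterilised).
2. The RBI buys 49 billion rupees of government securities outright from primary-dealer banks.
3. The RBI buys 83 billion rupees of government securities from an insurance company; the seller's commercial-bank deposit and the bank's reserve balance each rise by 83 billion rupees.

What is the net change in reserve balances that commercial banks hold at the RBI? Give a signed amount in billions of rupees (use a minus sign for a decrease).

+104.5 billion

FX sale 27.5 billion rupees: the buying banks pay out of their reserve balances → −27.5B.
OMO purchase (from banks) 49 billion rupees: the RBI pays by crediting reserve accounts → +49B.
Asset purchase (from non-banks) 83 billion rupees: the RBI pays by crediting reserve accounts → +83B.
Net: −27.5 + 49 + 83 = +104.5 billion.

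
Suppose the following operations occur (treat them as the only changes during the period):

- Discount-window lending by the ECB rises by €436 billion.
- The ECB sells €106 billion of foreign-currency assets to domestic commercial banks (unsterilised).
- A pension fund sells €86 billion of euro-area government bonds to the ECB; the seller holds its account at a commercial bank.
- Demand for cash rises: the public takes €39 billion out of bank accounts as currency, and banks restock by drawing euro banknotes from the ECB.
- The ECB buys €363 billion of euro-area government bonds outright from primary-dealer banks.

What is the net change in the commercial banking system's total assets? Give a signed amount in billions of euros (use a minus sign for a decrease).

+€483 billion

ECB balance sheet:
  Assets:      Securities +€449B, Loans to banks +€436B, Foreign assets −€106B
  Liabilities: Bank reserves +€740B, Currency in circulation +€39B
Commercial banking system:
  Assets:      Reserves at CB +€740B, Securities −€363B, Foreign assets +€106B
  Liabilities: Checkable deposits +€47B, Borrowings from CB +€436B
Change in total bank assets = +€483 billion.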